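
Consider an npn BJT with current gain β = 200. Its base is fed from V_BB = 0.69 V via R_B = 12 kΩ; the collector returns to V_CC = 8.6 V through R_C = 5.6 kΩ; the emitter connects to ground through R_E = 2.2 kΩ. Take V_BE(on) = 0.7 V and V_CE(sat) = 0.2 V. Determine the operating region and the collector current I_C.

cutoff; I_C ≈ 0

V_BB = 0.69 V ≤ V_BE(on) = 0.7 V, so the base-emitter junction is not forward biased.
The transistor is in cutoff: I_B = I_C = 0.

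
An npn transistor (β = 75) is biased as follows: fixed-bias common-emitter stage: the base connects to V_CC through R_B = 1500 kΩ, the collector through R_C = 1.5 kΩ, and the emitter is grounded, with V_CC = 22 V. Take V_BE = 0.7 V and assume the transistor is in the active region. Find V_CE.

Base loop: V_CC = I_B·R_B + V_BE, so I_B = (22 − 0.7)/1500 kΩ = 0.0142 mA.
In the active region I_C = β·I_B = 75 × 0.0142 = 1.07 mA.
Collector loop: V_CE = V_CC − I_C·R_C = 22 − 1.07×1.5 = 20.4 V.
Since V_CE = 20.4 V > V_CE(sat) ≈ 0.2 V, the transistor is in the active region as assumed.

V_CE ≈ 20 V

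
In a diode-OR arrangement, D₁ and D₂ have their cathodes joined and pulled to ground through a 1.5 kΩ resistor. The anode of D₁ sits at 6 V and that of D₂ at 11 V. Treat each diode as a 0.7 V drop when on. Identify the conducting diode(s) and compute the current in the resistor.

Only D₂ conducts; I_R ≈ 6.9 mA

Assume both conduct. Then node N would need to be at both 6−0.7 = 5.3 V and 11−0.7 = 10.3 V, which is impossible.
Assume only D₂ conducts: V_N = 11 − 0.7 = 10.3 V, so I_R = 10.3/1.5 = 6.87 mA.
Check D₁: its anode-to-cathode voltage is 6 − 10.3 = -4.3 V < 0.7 V, so it is off. The assumption is consistent.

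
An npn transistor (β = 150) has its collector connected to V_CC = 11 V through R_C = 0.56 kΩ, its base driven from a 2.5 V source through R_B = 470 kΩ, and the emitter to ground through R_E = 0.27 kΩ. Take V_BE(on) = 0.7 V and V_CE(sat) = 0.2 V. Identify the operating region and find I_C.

Assume active. Base-emitter loop: I_B = (V_BB − V_BE)/(R_B + (β+1)R_E) = (2.5 − 0.7)/(470 + 151×0.27) = 0.00352 mA.
I_C = β·I_B = 150×0.00352 = 0.529 mA.
V_CE = V_CC − I_C·R_C − I_E·R_E = 11 − 0.529×0.56 − 0.532×0.27 = 10.6 V > V_CE(sat), so the active-region assumption holds.

active; I_C ≈ 0.53 mA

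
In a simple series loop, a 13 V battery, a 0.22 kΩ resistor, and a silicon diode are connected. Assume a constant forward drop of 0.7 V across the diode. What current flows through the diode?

I ≈ 56 mA

KVL around the loop: 13 = V_D + I·R = 0.7 + I × 0.22 kΩ.
So I = (13 − 0.7) / 0.22 kΩ = 12.3 / 0.22 = 55.9 mA.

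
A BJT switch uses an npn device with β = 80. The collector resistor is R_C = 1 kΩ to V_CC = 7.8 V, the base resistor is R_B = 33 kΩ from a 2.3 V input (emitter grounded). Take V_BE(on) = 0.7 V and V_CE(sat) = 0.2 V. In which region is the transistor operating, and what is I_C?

Assume active. Base-emitter loop: I_B = (V_BB − V_BE)/R_B = (2.3 − 0.7)/33 = 0.0485 mA.
I_C = β·I_B = 80×0.0485 = 3.88 mA.
V_CE = V_CC − I_C·R_C = 7.8 − 3.88×1 = 3.92 V > V_CE(sat), so the active-region assumption holds.

active; I_C ≈ 3.9 mA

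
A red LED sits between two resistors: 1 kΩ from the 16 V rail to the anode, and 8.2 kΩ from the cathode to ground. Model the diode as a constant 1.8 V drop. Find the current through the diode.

The two resistors are in series with the diode, so KVL gives 16 = I·1 + 1.8 + I·8.2.
I = (16 − 1.8) / (1 + 8.2) kΩ = 14.2 / 9.2 = 1.54 mA.

I ≈ 1.5 mA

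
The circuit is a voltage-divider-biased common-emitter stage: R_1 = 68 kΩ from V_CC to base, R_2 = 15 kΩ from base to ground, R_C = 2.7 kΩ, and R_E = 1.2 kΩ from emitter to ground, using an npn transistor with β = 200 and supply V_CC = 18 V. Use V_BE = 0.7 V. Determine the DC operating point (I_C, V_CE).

I_C ≈ 2 mA, V_CE ≈ 10 V

Thevenize the base divider: V_Th = V_CC·R_2/(R_1+R_2) = 18×15/83 = 3.25 V, R_Th = R_1‖R_2 = 12.3 kΩ.
Base-emitter loop: V_Th = I_B·R_Th + V_BE + (β+1)I_B·R_E, so I_B = (3.25 − 0.7) / (12.3 + 201×1.2) = 0.0101 mA.
I_C = β·I_B = 200×0.0101 = 2.01 mA, and I_E = (β+1)I_B = 2.02 mA.
V_CE = V_CC − I_C·R_C − I_E·R_E = 18 − 2.01×2.7 − 2.02×1.2 = 10.1 V.
V_CE = 10.1 V > 0.2 V confirms active-region operation.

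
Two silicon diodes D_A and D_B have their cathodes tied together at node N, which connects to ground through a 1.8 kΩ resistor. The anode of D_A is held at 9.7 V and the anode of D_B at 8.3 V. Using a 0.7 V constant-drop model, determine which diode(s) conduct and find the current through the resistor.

Assume both conduct. Then node N would need to be at both 9.7−0.7 = 9 V and 8.3−0.7 = 7.6 V, which is impossible.
Assume only D_A conducts: V_N = 9.7 − 0.7 = 9 V, so I_R = 9/1.8 = 5 mA.
Check D_B: its anode-to-cathode voltage is 8.3 − 9 = -0.7 V < 0.7 V, so it is off. The assumption is consistent.

Only D_A conducts; I_R ≈ 5 mA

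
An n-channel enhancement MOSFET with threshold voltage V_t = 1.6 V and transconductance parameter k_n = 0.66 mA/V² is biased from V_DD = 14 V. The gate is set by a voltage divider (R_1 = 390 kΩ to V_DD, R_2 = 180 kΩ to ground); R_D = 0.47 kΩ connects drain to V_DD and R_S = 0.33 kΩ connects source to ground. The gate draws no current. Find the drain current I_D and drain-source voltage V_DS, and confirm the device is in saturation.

I_D ≈ 1.7 mA, V_DS ≈ 13 V

V_G = V_DD·R_2/(R_1+R_2) = 14×180/570 = 4.42 V.
Assume saturation: I_D = (k_n/2)(V_GS − V_t)² with V_GS = V_G − I_D·R_S = 4.42 − 0.33·I_D.
Substituting gives 0.0359·I_D² − 1.61·I_D + 2.63 = 0, with roots I_D = 1.69 or 43.2 mA.
The root I_D = 43.2 mA gives V_GS = -9.85 V ≤ V_t, so take I_D = 1.69 mA.
Then V_GS = 3.86 V and V_DS = V_DD − I_D(R_D+R_S) = 14 − 1.69×0.8 = 12.6 V.
Saturation requires V_DS ≥ V_GS − V_t = 2.26 V; 12.6 ≥ 2.26 ✓.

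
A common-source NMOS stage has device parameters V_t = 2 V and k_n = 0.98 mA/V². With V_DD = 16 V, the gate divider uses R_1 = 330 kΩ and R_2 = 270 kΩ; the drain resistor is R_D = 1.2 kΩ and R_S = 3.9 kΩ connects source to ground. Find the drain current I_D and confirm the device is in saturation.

V_G = V_DD·R_2/(R_1+R_2) = 16×270/600 = 7.2 V.
Assume saturation: I_D = (k_n/2)(V_GS − V_t)² with V_GS = V_G − I_D·R_S = 7.2 − 3.9·I_D.
Substituting gives 7.45·I_D² − 20.9·I_D + 13.2 = 0, with roots I_D = 0.972 or 1.83 mA.
The root I_D = 1.83 mA gives V_GS = 0.0682 V ≤ V_t, so take I_D = 0.972 mA.
Then V_GS = 3.41 V and V_DS = V_DD − I_D(R_D+R_S) = 16 − 0.972×5.1 = 11 V.
Saturation requires V_DS ≥ V_GS − V_t = 1.41 V; 11 ≥ 1.41 ✓.

I_D ≈ 0.97 mA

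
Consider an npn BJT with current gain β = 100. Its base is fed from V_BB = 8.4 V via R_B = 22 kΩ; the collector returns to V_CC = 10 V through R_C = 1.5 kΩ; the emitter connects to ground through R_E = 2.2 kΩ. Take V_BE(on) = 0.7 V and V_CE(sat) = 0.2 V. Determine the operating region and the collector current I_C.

Assume active: I_B = (8.4 − 0.7)/(22 + 101×2.2) = 0.0315 mA, I_C = β·I_B = 3.15 mA.
Then V_CE = 10 − 3.15×1.5 − 3.18×2.2 = -1.74 V < 0.2 V — the active assumption fails.
Re-solve with V_CE = 0.2 V. KCL at the emitter: V_E/R_E = (V_BB−0.7−V_E)/R_B + (V_CC−0.2−V_E)/R_C, giving V_E = 5.9 V.
I_C = (V_CC − 0.2 − V_E)/R_C = (9.8 − 5.9)/1.5 = 2.6 mA.
Check: I_B = (7.7 − 5.9)/22 = 0.0818 mA, and β·I_B = 8.18 mA > I_C, confirming saturation.

saturation; I_C ≈ 2.6 mA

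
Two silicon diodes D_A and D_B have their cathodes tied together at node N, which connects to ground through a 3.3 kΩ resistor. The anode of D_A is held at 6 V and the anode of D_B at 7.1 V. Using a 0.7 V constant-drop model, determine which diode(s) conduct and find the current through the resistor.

Assume both conduct. Then node N would need to be at both 6−0.7 = 5.3 V and 7.1−0.7 = 6.4 V, which is impossible.
Assume only D_B conducts: V_N = 7.1 − 0.7 = 6.4 V, so I_R = 6.4/3.3 = 1.94 mA.
Check D_A: its anode-to-cathode voltage is 6 − 6.4 = -0.4 V < 0.7 V, so it is off. The assumption is consistent.

Only D_B conducts; I_R ≈ 1.9 mA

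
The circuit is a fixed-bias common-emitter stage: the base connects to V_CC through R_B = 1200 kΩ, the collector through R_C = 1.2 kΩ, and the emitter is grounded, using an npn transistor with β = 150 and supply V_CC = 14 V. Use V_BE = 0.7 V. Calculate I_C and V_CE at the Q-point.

I_C ≈ 1.7 mA, V_CE ≈ 12 V

Base loop: V_CC = I_B·R_B + V_BE, so I_B = (14 − 0.7)/1200 kΩ = 0.0111 mA.
In the active region I_C = β·I_B = 150 × 0.0111 = 1.66 mA.
Collector loop: V_CE = V_CC − I_C·R_C = 14 − 1.66×1.2 = 12 V.
Since V_CE = 12 V > V_CE(sat) ≈ 0.2 V, the transistor is in the active region as assumed.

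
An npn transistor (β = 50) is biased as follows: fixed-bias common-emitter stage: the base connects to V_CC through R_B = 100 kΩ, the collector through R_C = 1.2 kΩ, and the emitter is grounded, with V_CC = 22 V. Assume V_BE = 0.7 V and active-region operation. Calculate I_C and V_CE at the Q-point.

Base loop: V_CC = I_B·R_B + V_BE, so I_B = (22 − 0.7)/100 kΩ = 0.213 mA.
In the active region I_C = β·I_B = 50 × 0.213 = 10.7 mA.
Collector loop: V_CE = V_CC − I_C·R_C = 22 − 10.7×1.2 = 9.22 V.
Since V_CE = 9.22 V > V_CE(sat) ≈ 0.2 V, the transistor is in the active region as assumed.

I_C ≈ 11 mA, V_CE ≈ 9.2 V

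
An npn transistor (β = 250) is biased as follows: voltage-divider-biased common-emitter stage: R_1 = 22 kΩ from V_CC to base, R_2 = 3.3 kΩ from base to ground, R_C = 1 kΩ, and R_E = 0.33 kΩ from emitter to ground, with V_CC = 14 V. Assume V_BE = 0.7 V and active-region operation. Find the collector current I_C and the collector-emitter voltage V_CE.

I_C ≈ 3.3 mA, V_CE ≈ 9.6 V

Thevenize the base divider: V_Th = V_CC·R_2/(R_1+R_2) = 14×3.3/25.3 = 1.83 V, R_Th = R_1‖R_2 = 2.87 kΩ.
Base-emitter loop: V_Th = I_B·R_Th + V_BE + (β+1)I_B·R_E, so I_B = (1.83 − 0.7) / (2.87 + 251×0.33) = 0.0131 mA.
I_C = β·I_B = 250×0.0131 = 3.28 mA, and I_E = (β+1)I_B = 3.3 mA.
V_CE = V_CC − I_C·R_C − I_E·R_E = 14 − 3.28×1 − 3.3×0.33 = 9.63 V.
V_CE = 9.63 V > 0.2 V confirms active-region operation.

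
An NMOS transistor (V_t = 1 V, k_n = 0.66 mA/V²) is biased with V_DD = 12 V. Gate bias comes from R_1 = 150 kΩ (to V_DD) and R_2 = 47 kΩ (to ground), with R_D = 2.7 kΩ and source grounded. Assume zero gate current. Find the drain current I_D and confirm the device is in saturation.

V_G = V_DD·R_2/(R_1+R_2) = 12×47/197 = 2.86 V. With the source grounded, V_GS = V_G = 2.86 V.
Assume saturation: I_D = (k_n/2)(V_GS − V_t)² = (0.66/2)×(2.86 − 1)² = 0.33×1.86² = 1.15 mA.
V_DS = V_DD − I_D·R_D = 12 − 1.15×2.7 = 8.91 V.
Saturation requires V_DS ≥ V_GS − V_t = 1.86 V; 8.91 ≥ 1.86 ✓.

I_D ≈ 1.1 mA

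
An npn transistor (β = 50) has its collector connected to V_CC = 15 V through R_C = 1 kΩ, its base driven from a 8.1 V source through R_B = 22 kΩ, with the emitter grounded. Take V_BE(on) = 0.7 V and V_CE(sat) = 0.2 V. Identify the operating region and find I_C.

saturation; I_C ≈ 15 mA

Assume active: I_B = (8.1 − 0.7)/22 = 0.336 mA, giving I_C = β·I_B = 16.8 mA.
But then V_CE = 15 − 16.8×1 = -1.82 V < V_CE(sat) = 0.2 V — impossible in the active region.
So the transistor is saturated. With V_CE = 0.2 V, I_C = (V_CC − 0.2)/R_C = 14.8/1 = 14.8 mA.
Check: β·I_B = 16.8 mA > I_C = 14.8 mA, confirming saturation.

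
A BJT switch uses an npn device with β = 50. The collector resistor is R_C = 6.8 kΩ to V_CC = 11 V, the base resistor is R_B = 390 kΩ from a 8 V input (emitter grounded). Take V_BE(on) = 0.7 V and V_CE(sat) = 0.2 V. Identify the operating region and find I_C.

active; I_C ≈ 0.94 mA

Assume active. Base-emitter loop: I_B = (V_BB − V_BE)/R_B = (8 − 0.7)/390 = 0.0187 mA.
I_C = β·I_B = 50×0.0187 = 0.936 mA.
V_CE = V_CC − I_C·R_C = 11 − 0.936×6.8 = 4.64 V > V_CE(sat), so the active-region assumption holds.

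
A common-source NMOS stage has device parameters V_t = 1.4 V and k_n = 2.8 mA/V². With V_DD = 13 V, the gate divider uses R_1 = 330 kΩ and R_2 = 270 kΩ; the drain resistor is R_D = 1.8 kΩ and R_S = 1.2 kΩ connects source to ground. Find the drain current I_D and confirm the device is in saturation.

I_D ≈ 2.6 mA

V_G = V_DD·R_2/(R_1+R_2) = 13×270/600 = 5.85 V.
Assume saturation: I_D = (k_n/2)(V_GS − V_t)² with V_GS = V_G − I_D·R_S = 5.85 − 1.2·I_D.
Substituting gives 2.02·I_D² − 16·I_D + 27.7 = 0, with roots I_D = 2.58 or 5.34 mA.
The root I_D = 5.34 mA gives V_GS = -0.552 V ≤ V_t, so take I_D = 2.58 mA.
Then V_GS = 2.76 V and V_DS = V_DD − I_D(R_D+R_S) = 13 − 2.58×3 = 5.27 V.
Saturation requires V_DS ≥ V_GS − V_t = 1.36 V; 5.27 ≥ 1.36 ✓.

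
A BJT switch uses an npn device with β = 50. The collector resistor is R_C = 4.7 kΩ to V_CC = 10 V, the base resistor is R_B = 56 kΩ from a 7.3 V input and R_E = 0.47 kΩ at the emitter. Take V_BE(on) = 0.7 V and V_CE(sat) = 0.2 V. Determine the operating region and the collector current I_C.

Assume active: I_B = (7.3 − 0.7)/(56 + 51×0.47) = 0.0825 mA, I_C = β·I_B = 4.13 mA.
Then V_CE = 10 − 4.13×4.7 − 4.21×0.47 = -11.4 V < 0.2 V — the active assumption fails.
Re-solve with V_CE = 0.2 V. KCL at the emitter: V_E/R_E = (V_BB−0.7−V_E)/R_B + (V_CC−0.2−V_E)/R_C, giving V_E = 0.934 V.
I_C = (V_CC − 0.2 − V_E)/R_C = (9.8 − 0.934)/4.7 = 1.89 mA.
Check: I_B = (6.6 − 0.934)/56 = 0.101 mA, and β·I_B = 5.06 mA > I_C, confirming saturation.

saturation; I_C ≈ 1.9 mA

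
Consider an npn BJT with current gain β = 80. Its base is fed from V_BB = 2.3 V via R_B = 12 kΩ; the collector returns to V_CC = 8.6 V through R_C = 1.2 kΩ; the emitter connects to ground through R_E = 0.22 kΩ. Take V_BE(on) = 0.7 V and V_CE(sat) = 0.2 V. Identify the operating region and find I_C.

active; I_C ≈ 4.3 mA

Assume active. Base-emitter loop: I_B = (V_BB − V_BE)/(R_B + (β+1)R_E) = (2.3 − 0.7)/(12 + 81×0.22) = 0.0537 mA.
I_C = β·I_B = 80×0.0537 = 4.29 mA.
V_CE = V_CC − I_C·R_C − I_E·R_E = 8.6 − 4.29×1.2 − 4.35×0.22 = 2.49 V > V_CE(sat), so the active-region assumption holds.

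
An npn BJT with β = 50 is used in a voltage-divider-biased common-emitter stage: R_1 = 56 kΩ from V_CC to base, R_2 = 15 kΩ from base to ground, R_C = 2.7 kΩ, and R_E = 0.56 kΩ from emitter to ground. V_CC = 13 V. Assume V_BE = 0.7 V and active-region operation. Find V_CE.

Thevenize the base divider: V_Th = V_CC·R_2/(R_1+R_2) = 13×15/71 = 2.75 V, R_Th = R_1‖R_2 = 11.8 kΩ.
Base-emitter loop: V_Th = I_B·R_Th + V_BE + (β+1)I_B·R_E, so I_B = (2.75 − 0.7) / (11.8 + 51×0.56) = 0.0507 mA.
I_C = β·I_B = 50×0.0507 = 2.53 mA, and I_E = (β+1)I_B = 2.58 mA.
V_CE = V_CC − I_C·R_C − I_E·R_E = 13 − 2.53×2.7 − 2.58×0.56 = 4.71 V.
V_CE = 4.71 V > 0.2 V confirms active-region operation.

V_CE ≈ 4.7 V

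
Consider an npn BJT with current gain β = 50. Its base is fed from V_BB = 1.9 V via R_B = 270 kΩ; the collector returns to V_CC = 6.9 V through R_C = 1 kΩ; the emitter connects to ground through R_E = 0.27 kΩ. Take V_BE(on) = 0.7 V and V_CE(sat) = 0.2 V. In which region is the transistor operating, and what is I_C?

Assume active. Base-emitter loop: I_B = (V_BB − V_BE)/(R_B + (β+1)R_E) = (1.9 − 0.7)/(270 + 51×0.27) = 0.00423 mA.
I_C = β·I_B = 50×0.00423 = 0.211 mA.
V_CE = V_CC − I_C·R_C − I_E·R_E = 6.9 − 0.211×1 − 0.216×0.27 = 6.63 V > V_CE(sat), so the active-region assumption holds.

active; I_C ≈ 0.21 mA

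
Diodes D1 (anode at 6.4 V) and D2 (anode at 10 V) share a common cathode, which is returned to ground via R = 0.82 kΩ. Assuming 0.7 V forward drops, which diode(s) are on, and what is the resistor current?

Assume both conduct. Then node N would need to be at both 6.4−0.7 = 5.7 V and 10−0.7 = 9.3 V, which is impossible.
Assume only D2 conducts: V_N = 10 − 0.7 = 9.3 V, so I_R = 9.3/0.82 = 11.3 mA.
Check D1: its anode-to-cathode voltage is 6.4 − 9.3 = -2.9 V < 0.7 V, so it is off. The assumption is consistent.

Only D2 conducts; I_R ≈ 11 mA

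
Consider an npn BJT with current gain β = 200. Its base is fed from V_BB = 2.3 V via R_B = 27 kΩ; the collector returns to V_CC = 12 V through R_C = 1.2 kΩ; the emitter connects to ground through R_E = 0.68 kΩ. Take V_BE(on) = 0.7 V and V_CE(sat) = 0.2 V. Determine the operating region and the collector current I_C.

Assume active. Base-emitter loop: I_B = (V_BB − V_BE)/(R_B + (β+1)R_E) = (2.3 − 0.7)/(27 + 201×0.68) = 0.00978 mA.
I_C = β·I_B = 200×0.00978 = 1.96 mA.
V_CE = V_CC − I_C·R_C − I_E·R_E = 12 − 1.96×1.2 − 1.96×0.68 = 8.32 V > V_CE(sat), so the active-region assumption holds.

active; I_C ≈ 2 mA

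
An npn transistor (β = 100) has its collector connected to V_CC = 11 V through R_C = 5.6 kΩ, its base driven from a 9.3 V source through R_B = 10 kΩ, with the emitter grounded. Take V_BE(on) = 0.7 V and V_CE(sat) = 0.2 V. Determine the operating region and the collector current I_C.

saturation; I_C ≈ 1.9 mA

Assume active: I_B = (9.3 − 0.7)/10 = 0.86 mA, giving I_C = β·I_B = 86 mA.
But then V_CE = 11 − 86×5.6 = -471 V < V_CE(sat) = 0.2 V — impossible in the active region.
So the transistor is saturated. With V_CE = 0.2 V, I_C = (V_CC − 0.2)/R_C = 10.8/5.6 = 1.93 mA.
Check: β·I_B = 86 mA > I_C = 1.93 mA, confirming saturation.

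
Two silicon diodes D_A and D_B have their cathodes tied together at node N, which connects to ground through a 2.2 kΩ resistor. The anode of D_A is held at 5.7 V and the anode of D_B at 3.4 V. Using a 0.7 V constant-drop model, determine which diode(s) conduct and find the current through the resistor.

Assume both conduct. Then node N would need to be at both 5.7−0.7 = 5 V and 3.4−0.7 = 2.7 V, which is impossible.
Assume only D_A conducts: V_N = 5.7 − 0.7 = 5 V, so I_R = 5/2.2 = 2.27 mA.
Check D_B: its anode-to-cathode voltage is 3.4 − 5 = -1.6 V < 0.7 V, so it is off. The assumption is consistent.

Only D_A conducts; I_R ≈ 2.3 mA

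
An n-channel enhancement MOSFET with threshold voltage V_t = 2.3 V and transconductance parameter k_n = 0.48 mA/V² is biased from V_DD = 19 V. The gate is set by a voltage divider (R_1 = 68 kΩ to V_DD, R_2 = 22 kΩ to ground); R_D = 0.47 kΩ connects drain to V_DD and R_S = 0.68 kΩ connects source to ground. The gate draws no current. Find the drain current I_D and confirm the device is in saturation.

I_D ≈ 0.79 mA

V_G = V_DD·R_2/(R_1+R_2) = 19×22/90 = 4.64 V.
Assume saturation: I_D = (k_n/2)(V_GS − V_t)² with V_GS = V_G − I_D·R_S = 4.64 − 0.68·I_D.
Substituting gives 0.111·I_D² − 1.77·I_D + 1.32 = 0, with roots I_D = 0.786 or 15.1 mA.
The root I_D = 15.1 mA gives V_GS = -5.64 V ≤ V_t, so take I_D = 0.786 mA.
Then V_GS = 4.11 V and V_DS = V_DD − I_D(R_D+R_S) = 19 − 0.786×1.15 = 18.1 V.
Saturation requires V_DS ≥ V_GS − V_t = 1.81 V; 18.1 ≥ 1.81 ✓.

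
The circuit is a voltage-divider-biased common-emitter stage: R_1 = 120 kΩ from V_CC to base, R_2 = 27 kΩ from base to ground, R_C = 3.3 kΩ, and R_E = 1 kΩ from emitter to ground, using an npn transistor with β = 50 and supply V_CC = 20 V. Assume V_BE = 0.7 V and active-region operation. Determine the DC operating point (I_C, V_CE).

I_C ≈ 2 mA, V_CE ≈ 11 V

Thevenize the base divider: V_Th = V_CC·R_2/(R_1+R_2) = 20×27/147 = 3.67 V, R_Th = R_1‖R_2 = 22 kΩ.
Base-emitter loop: V_Th = I_B·R_Th + V_BE + (β+1)I_B·R_E, so I_B = (3.67 − 0.7) / (22 + 51×1) = 0.0407 mA.
I_C = β·I_B = 50×0.0407 = 2.04 mA, and I_E = (β+1)I_B = 2.08 mA.
V_CE = V_CC − I_C·R_C − I_E·R_E = 20 − 2.04×3.3 − 2.08×1 = 11.2 V.
V_CE = 11.2 V > 0.2 V confirms active-region operation.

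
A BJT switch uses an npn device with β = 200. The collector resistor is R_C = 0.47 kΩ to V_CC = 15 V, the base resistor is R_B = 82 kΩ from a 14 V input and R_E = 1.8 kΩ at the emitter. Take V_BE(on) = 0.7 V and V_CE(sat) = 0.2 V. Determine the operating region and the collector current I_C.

active; I_C ≈ 6 mA

Assume active. Base-emitter loop: I_B = (V_BB − V_BE)/(R_B + (β+1)R_E) = (14 − 0.7)/(82 + 201×1.8) = 0.03 mA.
I_C = β·I_B = 200×0.03 = 5.99 mA.
V_CE = V_CC − I_C·R_C − I_E·R_E = 15 − 5.99×0.47 − 6.02×1.8 = 1.34 V > V_CE(sat), so the active-region assumption holds.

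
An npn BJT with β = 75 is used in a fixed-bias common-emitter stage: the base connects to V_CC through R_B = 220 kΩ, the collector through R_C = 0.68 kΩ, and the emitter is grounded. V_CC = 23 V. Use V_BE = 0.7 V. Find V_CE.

V_CE ≈ 18 V

Base loop: V_CC = I_B·R_B + V_BE, so I_B = (23 − 0.7)/220 kΩ = 0.101 mA.
In the active region I_C = β·I_B = 75 × 0.101 = 7.6 mA.
Collector loop: V_CE = V_CC − I_C·R_C = 23 − 7.6×0.68 = 17.8 V.
Since V_CE = 17.8 V > V_CE(sat) ≈ 0.2 V, the transistor is in the active region as assumed.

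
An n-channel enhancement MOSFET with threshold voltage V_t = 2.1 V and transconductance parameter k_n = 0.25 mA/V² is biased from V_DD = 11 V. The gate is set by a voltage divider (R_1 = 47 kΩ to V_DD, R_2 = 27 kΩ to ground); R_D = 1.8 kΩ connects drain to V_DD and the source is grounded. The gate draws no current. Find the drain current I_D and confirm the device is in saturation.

V_G = V_DD·R_2/(R_1+R_2) = 11×27/74 = 4.01 V. With the source grounded, V_GS = V_G = 4.01 V.
Assume saturation: I_D = (k_n/2)(V_GS − V_t)² = (0.25/2)×(4.01 − 2.1)² = 0.125×1.91² = 0.458 mA.
V_DS = V_DD − I_D·R_D = 11 − 0.458×1.8 = 10.2 V.
Saturation requires V_DS ≥ V_GS − V_t = 1.91 V; 10.2 ≥ 1.91 ✓.

I_D ≈ 0.46 mA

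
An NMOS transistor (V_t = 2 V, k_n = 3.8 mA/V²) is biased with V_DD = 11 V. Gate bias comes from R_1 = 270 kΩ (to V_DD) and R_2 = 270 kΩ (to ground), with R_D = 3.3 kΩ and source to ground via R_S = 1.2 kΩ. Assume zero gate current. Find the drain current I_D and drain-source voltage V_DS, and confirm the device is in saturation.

I_D ≈ 2.1 mA, V_DS ≈ 1.8 V

V_G = V_DD·R_2/(R_1+R_2) = 11×270/540 = 5.5 V.
Assume saturation: I_D = (k_n/2)(V_GS − V_t)² with V_GS = V_G − I_D·R_S = 5.5 − 1.2·I_D.
Substituting gives 2.74·I_D² − 17·I_D + 23.3 = 0, with roots I_D = 2.05 or 4.15 mA.
The root I_D = 4.15 mA gives V_GS = 0.522 V ≤ V_t, so take I_D = 2.05 mA.
Then V_GS = 3.04 V and V_DS = V_DD − I_D(R_D+R_S) = 11 − 2.05×4.5 = 1.77 V.
Saturation requires V_DS ≥ V_GS − V_t = 1.04 V; 1.77 ≥ 1.04 ✓.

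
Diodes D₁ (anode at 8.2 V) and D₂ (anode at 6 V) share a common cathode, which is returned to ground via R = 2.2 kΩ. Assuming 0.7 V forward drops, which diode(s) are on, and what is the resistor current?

Assume both conduct. Then node N would need to be at both 8.2−0.7 = 7.5 V and 6−0.7 = 5.3 V, which is impossible.
Assume only D₁ conducts: V_N = 8.2 − 0.7 = 7.5 V, so I_R = 7.5/2.2 = 3.41 mA.
Check D₂: its anode-to-cathode voltage is 6 − 7.5 = -1.5 V < 0.7 V, so it is off. The assumption is consistent.

Only D₁ conducts; I_R ≈ 3.4 mA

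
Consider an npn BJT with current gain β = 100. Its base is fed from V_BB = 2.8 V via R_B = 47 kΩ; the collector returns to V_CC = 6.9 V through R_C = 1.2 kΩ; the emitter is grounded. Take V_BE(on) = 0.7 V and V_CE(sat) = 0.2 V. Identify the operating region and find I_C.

active; I_C ≈ 4.5 mA

Assume active. Base-emitter loop: I_B = (V_BB − V_BE)/R_B = (2.8 − 0.7)/47 = 0.0447 mA.
I_C = β·I_B = 100×0.0447 = 4.47 mA.
V_CE = V_CC − I_C·R_C = 6.9 − 4.47×1.2 = 1.54 V > V_CE(sat), so the active-region assumption holds.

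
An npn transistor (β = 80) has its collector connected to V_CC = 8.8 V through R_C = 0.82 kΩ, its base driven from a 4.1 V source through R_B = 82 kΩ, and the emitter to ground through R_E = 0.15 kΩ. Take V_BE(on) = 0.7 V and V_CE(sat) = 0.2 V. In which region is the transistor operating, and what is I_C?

active; I_C ≈ 2.9 mA

Assume active. Base-emitter loop: I_B = (V_BB − V_BE)/(R_B + (β+1)R_E) = (4.1 − 0.7)/(82 + 81×0.15) = 0.0361 mA.
I_C = β·I_B = 80×0.0361 = 2.89 mA.
V_CE = V_CC − I_C·R_C − I_E·R_E = 8.8 − 2.89×0.82 − 2.93×0.15 = 5.99 V > V_CE(sat), so the active-region assumption holds.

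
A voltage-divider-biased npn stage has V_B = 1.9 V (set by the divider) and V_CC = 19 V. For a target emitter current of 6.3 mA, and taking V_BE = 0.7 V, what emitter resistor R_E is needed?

V_E = V_B − V_BE = 1.9 − 0.7 = 1.2 V.
R_E = V_E / I_E = 1.2 / 6.3 = 0.19 kΩ.

R_E ≈ 0.19 kΩ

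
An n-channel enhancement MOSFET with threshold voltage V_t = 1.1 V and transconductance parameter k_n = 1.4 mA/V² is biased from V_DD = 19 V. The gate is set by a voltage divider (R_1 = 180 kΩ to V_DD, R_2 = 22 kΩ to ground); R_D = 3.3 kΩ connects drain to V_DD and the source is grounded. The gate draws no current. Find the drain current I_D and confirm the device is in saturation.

V_G = V_DD·R_2/(R_1+R_2) = 19×22/202 = 2.07 V. With the source grounded, V_GS = V_G = 2.07 V.
Assume saturation: I_D = (k_n/2)(V_GS − V_t)² = (1.4/2)×(2.07 − 1.1)² = 0.7×0.969² = 0.658 mA.
V_DS = V_DD − I_D·R_D = 19 − 0.658×3.3 = 16.8 V.
Saturation requires V_DS ≥ V_GS − V_t = 0.969 V; 16.8 ≥ 0.969 ✓.

I_D ≈ 0.66 mA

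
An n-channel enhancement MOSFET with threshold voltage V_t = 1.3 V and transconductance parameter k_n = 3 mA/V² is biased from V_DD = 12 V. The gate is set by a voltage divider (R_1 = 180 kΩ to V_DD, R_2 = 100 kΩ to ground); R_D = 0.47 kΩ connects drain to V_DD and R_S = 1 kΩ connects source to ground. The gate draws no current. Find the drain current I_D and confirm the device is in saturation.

V_G = V_DD·R_2/(R_1+R_2) = 12×100/280 = 4.29 V.
Assume saturation: I_D = (k_n/2)(V_GS − V_t)² with V_GS = V_G − I_D·R_S = 4.29 − 1·I_D.
Substituting gives 1.5·I_D² − 9.96·I_D + 13.4 = 0, with roots I_D = 1.87 or 4.77 mA.
The root I_D = 4.77 mA gives V_GS = -0.483 V ≤ V_t, so take I_D = 1.87 mA.
Then V_GS = 2.42 V and V_DS = V_DD − I_D(R_D+R_S) = 12 − 1.87×1.47 = 9.25 V.
Saturation requires V_DS ≥ V_GS − V_t = 1.12 V; 9.25 ≥ 1.12 ✓.

I_D ≈ 1.9 mA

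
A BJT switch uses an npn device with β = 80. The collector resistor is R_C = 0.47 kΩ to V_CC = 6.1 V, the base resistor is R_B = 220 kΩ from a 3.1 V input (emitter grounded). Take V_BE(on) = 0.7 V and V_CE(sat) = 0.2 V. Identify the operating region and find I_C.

active; I_C ≈ 0.87 mA

Assume active. Base-emitter loop: I_B = (V_BB − V_BE)/R_B = (3.1 − 0.7)/220 = 0.0109 mA.
I_C = β·I_B = 80×0.0109 = 0.873 mA.
V_CE = V_CC − I_C·R_C = 6.1 − 0.873×0.47 = 5.69 V > V_CE(sat), so the active-region assumption holds.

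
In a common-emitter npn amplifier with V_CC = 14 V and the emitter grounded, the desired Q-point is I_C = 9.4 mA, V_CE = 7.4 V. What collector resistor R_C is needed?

R_C ≈ 0.7 kΩ

Collector loop: V_CC = I_C·R_C + V_CE.
R_C = (V_CC − V_CE)/I_C = (14 − 7.4)/9.4 = 0.702 kΩ.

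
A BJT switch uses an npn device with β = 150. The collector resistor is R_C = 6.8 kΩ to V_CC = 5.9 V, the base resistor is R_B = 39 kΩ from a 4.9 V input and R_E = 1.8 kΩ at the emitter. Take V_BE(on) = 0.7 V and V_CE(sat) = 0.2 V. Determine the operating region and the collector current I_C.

Assume active: I_B = (4.9 − 0.7)/(39 + 151×1.8) = 0.0135 mA, I_C = β·I_B = 2.03 mA.
Then V_CE = 5.9 − 2.03×6.8 − 2.04×1.8 = -11.6 V < 0.2 V — the active assumption fails.
Re-solve with V_CE = 0.2 V. KCL at the emitter: V_E/R_E = (V_BB−0.7−V_E)/R_B + (V_CC−0.2−V_E)/R_C, giving V_E = 1.3 V.
I_C = (V_CC − 0.2 − V_E)/R_C = (5.7 − 1.3)/6.8 = 0.647 mA.
Check: I_B = (4.2 − 1.3)/39 = 0.0744 mA, and β·I_B = 11.2 mA > I_C, confirming saturation.

saturation; I_C ≈ 0.65 mA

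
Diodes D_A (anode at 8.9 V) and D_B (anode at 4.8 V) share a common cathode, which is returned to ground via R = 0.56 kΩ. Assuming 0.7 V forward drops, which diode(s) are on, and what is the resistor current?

Assume both conduct. Then node N would need to be at both 8.9−0.7 = 8.2 V and 4.8−0.7 = 4.1 V, which is impossible.
Assume only D_A conducts: V_N = 8.9 − 0.7 = 8.2 V, so I_R = 8.2/0.56 = 14.6 mA.
Check D_B: its anode-to-cathode voltage is 4.8 − 8.2 = -3.4 V < 0.7 V, so it is off. The assumption is consistent.

Only D_A conducts; I_R ≈ 15 mA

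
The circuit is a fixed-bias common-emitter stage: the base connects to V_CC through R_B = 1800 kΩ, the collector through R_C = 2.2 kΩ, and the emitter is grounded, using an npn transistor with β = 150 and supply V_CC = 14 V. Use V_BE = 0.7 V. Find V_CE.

V_CE ≈ 12 V

Base loop: V_CC = I_B·R_B + V_BE, so I_B = (14 − 0.7)/1800 kΩ = 0.00739 mA.
In the active region I_C = β·I_B = 150 × 0.00739 = 1.11 mA.
Collector loop: V_CE = V_CC − I_C·R_C = 14 − 1.11×2.2 = 11.6 V.
Since V_CE = 11.6 V > V_CE(sat) ≈ 0.2 V, the transistor is in the active region as assumed.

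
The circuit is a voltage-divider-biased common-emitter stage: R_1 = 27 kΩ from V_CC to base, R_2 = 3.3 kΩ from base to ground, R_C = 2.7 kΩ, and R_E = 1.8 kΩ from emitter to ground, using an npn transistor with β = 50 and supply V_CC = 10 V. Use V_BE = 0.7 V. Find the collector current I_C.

Thevenize the base divider: V_Th = V_CC·R_2/(R_1+R_2) = 10×3.3/30.3 = 1.09 V, R_Th = R_1‖R_2 = 2.94 kΩ.
Base-emitter loop: V_Th = I_B·R_Th + V_BE + (β+1)I_B·R_E, so I_B = (1.09 − 0.7) / (2.94 + 51×1.8) = 0.00411 mA.
I_C = β·I_B = 50×0.00411 = 0.205 mA, and I_E = (β+1)I_B = 0.209 mA.
V_CE = V_CC − I_C·R_C − I_E·R_E = 10 − 0.205×2.7 − 0.209×1.8 = 9.07 V.
V_CE = 9.07 V > 0.2 V confirms active-region operation.

I_C ≈ 0.21 mA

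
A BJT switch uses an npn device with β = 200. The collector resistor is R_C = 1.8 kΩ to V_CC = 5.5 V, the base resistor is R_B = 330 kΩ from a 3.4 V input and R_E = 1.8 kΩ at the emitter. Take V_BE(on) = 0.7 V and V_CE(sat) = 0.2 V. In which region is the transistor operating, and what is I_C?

Assume active. Base-emitter loop: I_B = (V_BB − V_BE)/(R_B + (β+1)R_E) = (3.4 − 0.7)/(330 + 201×1.8) = 0.0039 mA.
I_C = β·I_B = 200×0.0039 = 0.781 mA.
V_CE = V_CC − I_C·R_C − I_E·R_E = 5.5 − 0.781×1.8 − 0.784×1.8 = 2.68 V > V_CE(sat), so the active-region assumption holds.

active; I_C ≈ 0.78 mA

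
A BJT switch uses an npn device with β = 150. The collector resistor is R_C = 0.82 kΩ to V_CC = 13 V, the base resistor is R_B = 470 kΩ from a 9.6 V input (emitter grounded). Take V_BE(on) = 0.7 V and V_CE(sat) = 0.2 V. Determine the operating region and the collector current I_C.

Assume active. Base-emitter loop: I_B = (V_BB − V_BE)/R_B = (9.6 − 0.7)/470 = 0.0189 mA.
I_C = β·I_B = 150×0.0189 = 2.84 mA.
V_CE = V_CC − I_C·R_C = 13 − 2.84×0.82 = 10.7 V > V_CE(sat), so the active-region assumption holds.

active; I_C ≈ 2.8 mA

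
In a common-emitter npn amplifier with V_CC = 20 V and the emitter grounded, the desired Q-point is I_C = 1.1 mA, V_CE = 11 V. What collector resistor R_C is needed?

R_C ≈ 8.2 kΩ

Collector loop: V_CC = I_C·R_C + V_CE.
R_C = (V_CC − V_CE)/I_C = (20 − 11)/1.1 = 8.18 kΩ.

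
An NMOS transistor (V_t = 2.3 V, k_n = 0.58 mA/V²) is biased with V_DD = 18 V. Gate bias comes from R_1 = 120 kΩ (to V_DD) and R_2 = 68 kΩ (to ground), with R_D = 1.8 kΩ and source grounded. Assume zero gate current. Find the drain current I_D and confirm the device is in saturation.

V_G = V_DD·R_2/(R_1+R_2) = 18×68/188 = 6.51 V. With the source grounded, V_GS = V_G = 6.51 V.
Assume saturation: I_D = (k_n/2)(V_GS − V_t)² = (0.58/2)×(6.51 − 2.3)² = 0.29×4.21² = 5.14 mA.
V_DS = V_DD − I_D·R_D = 18 − 5.14×1.8 = 8.75 V.
Saturation requires V_DS ≥ V_GS − V_t = 4.21 V; 8.75 ≥ 4.21 ✓.

I_D ≈ 5.1 mA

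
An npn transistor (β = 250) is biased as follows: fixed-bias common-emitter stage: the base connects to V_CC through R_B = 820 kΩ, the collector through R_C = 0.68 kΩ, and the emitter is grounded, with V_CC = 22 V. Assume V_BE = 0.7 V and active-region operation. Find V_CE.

Base loop: V_CC = I_B·R_B + V_BE, so I_B = (22 − 0.7)/820 kΩ = 0.026 mA.
In the active region I_C = β·I_B = 250 × 0.026 = 6.49 mA.
Collector loop: V_CE = V_CC − I_C·R_C = 22 − 6.49×0.68 = 17.6 V.
Since V_CE = 17.6 V > V_CE(sat) ≈ 0.2 V, the transistor is in the active region as assumed.

V_CE ≈ 18 V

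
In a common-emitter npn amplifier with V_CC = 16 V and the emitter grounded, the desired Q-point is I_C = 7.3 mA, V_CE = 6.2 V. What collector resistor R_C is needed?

R_C ≈ 1.3 kΩ

Collector loop: V_CC = I_C·R_C + V_CE.
R_C = (V_CC − V_CE)/I_C = (16 − 6.2)/7.3 = 1.34 kΩ.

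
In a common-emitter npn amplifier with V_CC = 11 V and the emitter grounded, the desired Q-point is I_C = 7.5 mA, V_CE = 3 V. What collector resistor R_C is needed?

Collector loop: V_CC = I_C·R_C + V_CE.
R_C = (V_CC − V_CE)/I_C = (11 − 3)/7.5 = 1.07 kΩ.

R_C ≈ 1.1 kΩ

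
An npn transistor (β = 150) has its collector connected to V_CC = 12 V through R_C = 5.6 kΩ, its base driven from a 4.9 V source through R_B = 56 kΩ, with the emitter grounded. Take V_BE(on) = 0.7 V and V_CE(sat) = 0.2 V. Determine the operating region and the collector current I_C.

saturation; I_C ≈ 2.1 mA

Assume active: I_B = (4.9 − 0.7)/56 = 0.075 mA, giving I_C = β·I_B = 11.2 mA.
But then V_CE = 12 − 11.2×5.6 = -51 V < V_CE(sat) = 0.2 V — impossible in the active region.
So the transistor is saturated. With V_CE = 0.2 V, I_C = (V_CC − 0.2)/R_C = 11.8/5.6 = 2.11 mA.
Check: β·I_B = 11.2 mA > I_C = 2.11 mA, confirming saturation.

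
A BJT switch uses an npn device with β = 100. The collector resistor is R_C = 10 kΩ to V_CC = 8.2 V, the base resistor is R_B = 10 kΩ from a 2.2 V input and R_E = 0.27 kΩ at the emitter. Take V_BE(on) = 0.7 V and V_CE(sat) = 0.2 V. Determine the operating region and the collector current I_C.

saturation; I_C ≈ 0.78 mA

Assume active: I_B = (2.2 − 0.7)/(10 + 101×0.27) = 0.0402 mA, I_C = β·I_B = 4.02 mA.
Then V_CE = 8.2 − 4.02×10 − 4.06×0.27 = -33.1 V < 0.2 V — the active assumption fails.
Re-solve with V_CE = 0.2 V. KCL at the emitter: V_E/R_E = (V_BB−0.7−V_E)/R_B + (V_CC−0.2−V_E)/R_C, giving V_E = 0.243 V.
I_C = (V_CC − 0.2 − V_E)/R_C = (8 − 0.243)/10 = 0.776 mA.
Check: I_B = (1.5 − 0.243)/10 = 0.126 mA, and β·I_B = 12.6 mA > I_C, confirming saturation.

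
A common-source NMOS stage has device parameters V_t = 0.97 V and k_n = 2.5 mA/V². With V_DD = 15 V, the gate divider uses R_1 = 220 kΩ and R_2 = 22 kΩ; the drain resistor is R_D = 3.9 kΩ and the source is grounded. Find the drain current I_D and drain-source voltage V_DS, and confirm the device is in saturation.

I_D ≈ 0.19 mA, V_DS ≈ 14 V

V_G = V_DD·R_2/(R_1+R_2) = 15×22/242 = 1.36 V. With the source grounded, V_GS = V_G = 1.36 V.
Assume saturation: I_D = (k_n/2)(V_GS − V_t)² = (2.5/2)×(1.36 − 0.97)² = 1.25×0.394² = 0.194 mA.
V_DS = V_DD − I_D·R_D = 15 − 0.194×3.9 = 14.2 V.
Saturation requires V_DS ≥ V_GS − V_t = 0.394 V; 14.2 ≥ 0.394 ✓.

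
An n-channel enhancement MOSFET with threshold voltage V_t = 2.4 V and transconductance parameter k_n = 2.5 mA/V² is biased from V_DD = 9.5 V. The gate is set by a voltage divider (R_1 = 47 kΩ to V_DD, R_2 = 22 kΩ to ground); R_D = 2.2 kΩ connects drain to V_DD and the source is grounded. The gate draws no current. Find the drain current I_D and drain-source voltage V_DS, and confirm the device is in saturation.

V_G = V_DD·R_2/(R_1+R_2) = 9.5×22/69 = 3.03 V. With the source grounded, V_GS = V_G = 3.03 V.
Assume saturation: I_D = (k_n/2)(V_GS − V_t)² = (2.5/2)×(3.03 − 2.4)² = 1.25×0.629² = 0.495 mA.
V_DS = V_DD − I_D·R_D = 9.5 − 0.495×2.2 = 8.41 V.
Saturation requires V_DS ≥ V_GS − V_t = 0.629 V; 8.41 ≥ 0.629 ✓.

I_D ≈ 0.49 mA, V_DS ≈ 8.4 V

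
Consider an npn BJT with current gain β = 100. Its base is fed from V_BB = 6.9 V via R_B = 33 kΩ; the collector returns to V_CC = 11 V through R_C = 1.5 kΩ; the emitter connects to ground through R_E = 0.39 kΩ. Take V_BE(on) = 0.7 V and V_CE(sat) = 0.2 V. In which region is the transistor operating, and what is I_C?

Assume active: I_B = (6.9 − 0.7)/(33 + 101×0.39) = 0.0856 mA, I_C = β·I_B = 8.56 mA.
Then V_CE = 11 − 8.56×1.5 − 8.65×0.39 = -5.22 V < 0.2 V — the active assumption fails.
Re-solve with V_CE = 0.2 V. KCL at the emitter: V_E/R_E = (V_BB−0.7−V_E)/R_B + (V_CC−0.2−V_E)/R_C, giving V_E = 2.27 V.
I_C = (V_CC − 0.2 − V_E)/R_C = (10.8 − 2.27)/1.5 = 5.69 mA.
Check: I_B = (6.2 − 2.27)/33 = 0.119 mA, and β·I_B = 11.9 mA > I_C, confirming saturation.

saturation; I_C ≈ 5.7 mA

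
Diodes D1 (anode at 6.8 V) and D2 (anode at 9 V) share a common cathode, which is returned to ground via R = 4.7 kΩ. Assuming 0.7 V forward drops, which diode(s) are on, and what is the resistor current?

Only D2 conducts; I_R ≈ 1.8 mA

Assume both conduct. Then node N would need to be at both 6.8−0.7 = 6.1 V and 9−0.7 = 8.3 V, which is impossible.
Assume only D2 conducts: V_N = 9 − 0.7 = 8.3 V, so I_R = 8.3/4.7 = 1.77 mA.
Check D1: its anode-to-cathode voltage is 6.8 − 8.3 = -1.5 V < 0.7 V, so it is off. The assumption is consistent.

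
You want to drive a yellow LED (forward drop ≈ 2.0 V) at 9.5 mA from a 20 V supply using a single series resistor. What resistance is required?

The resistor drops V_S − V_D = 20 − 2.0 = 18 V at 9.5 mA.
R = 18 V / 9.5 mA = 1.89 kΩ.

R ≈ 1.9 kΩ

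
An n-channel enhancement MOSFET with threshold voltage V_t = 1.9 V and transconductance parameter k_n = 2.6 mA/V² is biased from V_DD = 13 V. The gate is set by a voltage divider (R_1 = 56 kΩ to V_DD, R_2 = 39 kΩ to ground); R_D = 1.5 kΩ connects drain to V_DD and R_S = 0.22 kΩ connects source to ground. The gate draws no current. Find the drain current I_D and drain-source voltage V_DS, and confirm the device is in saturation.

I_D ≈ 5.9 mA, V_DS ≈ 2.8 V

V_G = V_DD·R_2/(R_1+R_2) = 13×39/95 = 5.34 V.
Assume saturation: I_D = (k_n/2)(V_GS − V_t)² with V_GS = V_G − I_D·R_S = 5.34 − 0.22·I_D.
Substituting gives 0.0629·I_D² − 2.97·I_D + 15.4 = 0, with roots I_D = 5.92 or 41.2 mA.
The root I_D = 41.2 mA gives V_GS = -3.73 V ≤ V_t, so take I_D = 5.92 mA.
Then V_GS = 4.03 V and V_DS = V_DD − I_D(R_D+R_S) = 13 − 5.92×1.72 = 2.82 V.
Saturation requires V_DS ≥ V_GS − V_t = 2.13 V; 2.82 ≥ 2.13 ✓.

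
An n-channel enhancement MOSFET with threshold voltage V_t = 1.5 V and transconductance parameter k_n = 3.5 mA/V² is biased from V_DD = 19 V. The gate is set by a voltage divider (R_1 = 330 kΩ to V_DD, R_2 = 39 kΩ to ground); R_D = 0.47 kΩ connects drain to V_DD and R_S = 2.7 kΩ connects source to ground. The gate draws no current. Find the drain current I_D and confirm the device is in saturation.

V_G = V_DD·R_2/(R_1+R_2) = 19×39/369 = 2.01 V.
Assume saturation: I_D = (k_n/2)(V_GS − V_t)² with V_GS = V_G − I_D·R_S = 2.01 − 2.7·I_D.
Substituting gives 12.8·I_D² − 5.8·I_D + 0.452 = 0, with roots I_D = 0.0998 or 0.355 mA.
The root I_D = 0.355 mA gives V_GS = 1.05 V ≤ V_t, so take I_D = 0.0998 mA.
Then V_GS = 1.74 V and V_DS = V_DD − I_D(R_D+R_S) = 19 − 0.0998×3.17 = 18.7 V.
Saturation requires V_DS ≥ V_GS − V_t = 0.239 V; 18.7 ≥ 0.239 ✓.

I_D ≈ 0.1 mA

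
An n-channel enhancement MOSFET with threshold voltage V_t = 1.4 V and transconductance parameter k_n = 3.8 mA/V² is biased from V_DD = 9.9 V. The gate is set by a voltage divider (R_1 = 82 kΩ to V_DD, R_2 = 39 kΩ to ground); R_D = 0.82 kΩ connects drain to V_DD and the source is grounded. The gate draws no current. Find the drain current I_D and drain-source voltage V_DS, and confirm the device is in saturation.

I_D ≈ 6.1 mA, V_DS ≈ 4.9 V

V_G = V_DD·R_2/(R_1+R_2) = 9.9×39/121 = 3.19 V. With the source grounded, V_GS = V_G = 3.19 V.
Assume saturation: I_D = (k_n/2)(V_GS − V_t)² = (3.8/2)×(3.19 − 1.4)² = 1.9×1.79² = 6.09 mA.
V_DS = V_DD − I_D·R_D = 9.9 − 6.09×0.82 = 4.9 V.
Saturation requires V_DS ≥ V_GS − V_t = 1.79 V; 4.9 ≥ 1.79 ✓.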